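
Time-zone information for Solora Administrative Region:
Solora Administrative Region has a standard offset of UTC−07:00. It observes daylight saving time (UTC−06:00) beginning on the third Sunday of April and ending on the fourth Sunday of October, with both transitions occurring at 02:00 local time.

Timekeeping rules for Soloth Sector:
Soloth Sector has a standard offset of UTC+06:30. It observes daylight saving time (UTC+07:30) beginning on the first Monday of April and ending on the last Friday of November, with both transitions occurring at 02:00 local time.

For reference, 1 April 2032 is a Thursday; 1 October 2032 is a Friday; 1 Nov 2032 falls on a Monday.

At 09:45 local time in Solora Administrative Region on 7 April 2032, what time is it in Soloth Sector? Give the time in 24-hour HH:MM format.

1 April 2032 is a Thursday, so the first Sunday is April 4 and the third is April 18.
1 October 2032 is a Friday, so the first Sunday is October 3 and the fourth is October 24.
7 April 2032 is outside the daylight-saving period (18 April – 24 October), so Solora Administrative Region is on standard time, UTC−07:00.
09:45 Solora Administrative Region + 7h = 16:45 UTC.
1 April 2032 is a Thursday, so the first Monday is April 5.
1 November 2032 is a Monday, so Fridays fall on 5, 12, 19, 26; the last is November 26.
At the standard offset (UTC+06:30), 16:45 UTC + 6h30m = 23:15 Soloth Sector standard time.
The standard-time date in Soloth Sector, 7 April 2032, falls between 5 April and 26 November, so daylight saving is in effect and Soloth Sector is at UTC+07:30.
16:45 UTC + 7h30m = 00:15 Soloth Sector (rolling into the next day, 8 April 2032).

00:15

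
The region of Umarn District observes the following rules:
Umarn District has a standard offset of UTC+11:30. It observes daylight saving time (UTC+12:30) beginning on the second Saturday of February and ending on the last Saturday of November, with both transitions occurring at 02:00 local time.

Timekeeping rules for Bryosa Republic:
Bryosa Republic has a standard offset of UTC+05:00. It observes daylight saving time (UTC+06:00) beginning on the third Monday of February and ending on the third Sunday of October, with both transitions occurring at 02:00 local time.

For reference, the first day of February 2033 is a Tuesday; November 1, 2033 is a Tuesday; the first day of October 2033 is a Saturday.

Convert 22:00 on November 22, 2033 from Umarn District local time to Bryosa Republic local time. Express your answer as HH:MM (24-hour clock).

1 February 2033 is a Tuesday, so the first Saturday is February 5 and the second is February 12.
1 November 2033 is a Tuesday, so Saturdays fall on 5, 12, 19, 26; the last is November 26.
November 22, 2033 falls between 12 February and 26 November, so daylight saving is in effect and Umarn District is at UTC+12:30.
22:00 Umarn District − 12h30m = 09:30 UTC.
1 February 2033 is a Tuesday, so the first Monday is February 7 and the third is February 21.
1 October 2033 is a Saturday, so the first Sunday is October 2 and the third is October 16.
At the standard offset (UTC+05:00), 09:30 UTC + 5h = 14:30 Bryosa Republic standard time.
Daylight saving runs 21 February – 16 October; the standard-time date in Bryosa Republic, November 22, 2033, is outside that window, so Bryosa Republic is on standard time at UTC+05:00.
09:30 UTC + 5h = 14:30 Bryosa Republic.

14:30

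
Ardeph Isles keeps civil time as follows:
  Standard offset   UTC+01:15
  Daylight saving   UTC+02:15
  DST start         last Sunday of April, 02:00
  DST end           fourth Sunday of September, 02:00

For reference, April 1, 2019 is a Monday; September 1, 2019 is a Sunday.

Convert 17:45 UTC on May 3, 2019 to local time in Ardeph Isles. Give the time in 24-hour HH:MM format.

20:00

1 April 2019 is a Monday, so Sundays fall on 7, 14, 21, 28; the last is April 28.
1 September 2019 is a Sunday, so the first Sunday is September 1 and the fourth is September 22.
At the standard offset (UTC+01:15), 17:45 UTC + 1h15m = 19:00 Ardeph Isles standard time.
The standard-time date in Ardeph Isles, May 3, 2019, lies within the daylight-saving period (28 April – 22 September), so Ardeph Isles is on daylight time, UTC+02:15.
17:45 UTC + 2h15m = 20:00 local.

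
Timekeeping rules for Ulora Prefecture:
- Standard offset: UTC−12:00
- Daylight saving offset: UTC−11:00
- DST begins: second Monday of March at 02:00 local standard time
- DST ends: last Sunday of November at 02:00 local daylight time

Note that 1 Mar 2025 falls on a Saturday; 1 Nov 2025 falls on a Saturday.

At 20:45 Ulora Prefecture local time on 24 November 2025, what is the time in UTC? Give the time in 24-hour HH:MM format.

07:45

1 March 2025 is a Saturday, so the first Monday is March 3 and the second is March 10.
1 November 2025 is a Saturday, so Sundays fall on 2, 9, 16, 23, 30; the last is November 30.
Daylight saving runs 10 March – 30 November; 24 November 2025 is inside that window, so Ulora Prefecture is at UTC−11:00.
20:45 local + 11h = 07:45 UTC (rolling into the next day, 25 November 2025).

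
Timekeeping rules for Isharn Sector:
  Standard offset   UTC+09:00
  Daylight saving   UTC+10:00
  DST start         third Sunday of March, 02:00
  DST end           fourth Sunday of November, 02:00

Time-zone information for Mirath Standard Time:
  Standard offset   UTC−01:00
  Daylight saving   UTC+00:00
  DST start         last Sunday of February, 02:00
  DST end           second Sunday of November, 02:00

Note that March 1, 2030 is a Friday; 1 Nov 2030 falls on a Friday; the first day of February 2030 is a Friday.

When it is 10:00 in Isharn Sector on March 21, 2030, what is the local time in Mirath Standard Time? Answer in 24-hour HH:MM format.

1 March 2030 is a Friday, so the first Sunday is March 3 and the third is March 17.
1 November 2030 is a Friday, so the first Sunday is November 3 and the fourth is November 24.
March 21, 2030 lies within the daylight-saving period (17 March – 24 November), so Isharn Sector is on daylight time, UTC+10:00.
10:00 Isharn Sector − 10h = 00:00 UTC.
1 February 2030 is a Friday, so Sundays fall on 3, 10, 17, 24; the last is February 24.
1 November 2030 is a Friday, so the first Sunday is November 3 and the second is November 10.
At the standard offset (UTC−01:00), 00:00 UTC − 1h = 23:00 Mirath Standard Time standard time (rolling into the previous day, 20 March 2030).
The standard-time date in Mirath Standard Time, March 20, 2030, lies within the daylight-saving period (24 February – 10 November), so Mirath Standard Time is on daylight time, UTC+00:00.
00:00 UTC + 0h = 00:00 Mirath Standard Time.

00:00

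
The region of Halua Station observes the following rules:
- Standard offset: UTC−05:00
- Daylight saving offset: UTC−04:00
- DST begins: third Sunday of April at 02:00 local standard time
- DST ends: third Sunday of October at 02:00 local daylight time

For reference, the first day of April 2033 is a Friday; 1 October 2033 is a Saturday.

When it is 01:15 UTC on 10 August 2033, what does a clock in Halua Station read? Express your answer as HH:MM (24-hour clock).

21:15

1 April 2033 is a Friday, so the first Sunday is April 3 and the third is April 17.
1 October 2033 is a Saturday, so the first Sunday is October 2 and the third is October 16.
At the standard offset (UTC−05:00), 01:15 UTC − 5h = 20:15 Halua Station standard time (rolling into the previous day, 9 August 2033).
The standard-time date in Halua Station, 9 August 2033, falls between 17 April and 16 October, so daylight saving is in effect and Halua Station is at UTC−04:00.
01:15 UTC − 4h = 21:15 local (rolling into the previous day, 9 August 2033).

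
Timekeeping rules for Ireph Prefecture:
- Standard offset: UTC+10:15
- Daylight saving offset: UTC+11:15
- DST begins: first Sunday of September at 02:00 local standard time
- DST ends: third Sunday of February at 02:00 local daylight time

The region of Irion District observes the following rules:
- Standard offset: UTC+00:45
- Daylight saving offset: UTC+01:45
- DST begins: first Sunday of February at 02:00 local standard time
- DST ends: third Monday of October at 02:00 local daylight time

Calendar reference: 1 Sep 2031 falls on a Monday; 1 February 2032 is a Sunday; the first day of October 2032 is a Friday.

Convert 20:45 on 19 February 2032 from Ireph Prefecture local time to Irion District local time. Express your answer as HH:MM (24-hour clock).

12:15

1 September 2031 is a Monday, so the first Sunday is September 7.
1 February 2032 is a Sunday, so the first Sunday is February 1 and the third is February 15.
19 February 2032 is outside the daylight-saving period (7 September 2031 – 15 February 2032), so Ireph Prefecture is on standard time, UTC+10:15.
20:45 Ireph Prefecture − 10h15m = 10:30 UTC.
1 February 2032 is a Sunday, so the first Sunday is February 1.
1 October 2032 is a Friday, so the first Monday is October 4 and the third is October 18.
At the standard offset (UTC+00:45), 10:30 UTC + 0h45m = 11:15 Irion District standard time.
Daylight saving runs 1 February – 18 October; the standard-time date in Irion District, 19 February 2032, is inside that window, so Irion District is at UTC+01:45.
10:30 UTC + 1h45m = 12:15 Irion District.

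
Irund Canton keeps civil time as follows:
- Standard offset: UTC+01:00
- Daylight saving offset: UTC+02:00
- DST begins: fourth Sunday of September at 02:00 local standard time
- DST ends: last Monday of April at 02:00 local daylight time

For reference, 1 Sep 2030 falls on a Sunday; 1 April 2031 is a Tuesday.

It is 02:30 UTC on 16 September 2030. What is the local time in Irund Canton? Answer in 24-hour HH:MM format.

1 September 2030 is a Sunday, so the first Sunday is September 1 and the fourth is September 22.
1 April 2031 is a Tuesday, so Mondays fall on 7, 14, 21, 28; the last is April 28.
At the standard offset (UTC+01:00), 02:30 UTC + 1h = 03:30 Irund Canton standard time.
The standard-time date in Irund Canton, 16 September 2030, is outside the daylight-saving period (22 September 2030 – 28 April 2031), so Irund Canton is on standard time, UTC+01:00.
02:30 UTC + 1h = 03:30 local.

03:30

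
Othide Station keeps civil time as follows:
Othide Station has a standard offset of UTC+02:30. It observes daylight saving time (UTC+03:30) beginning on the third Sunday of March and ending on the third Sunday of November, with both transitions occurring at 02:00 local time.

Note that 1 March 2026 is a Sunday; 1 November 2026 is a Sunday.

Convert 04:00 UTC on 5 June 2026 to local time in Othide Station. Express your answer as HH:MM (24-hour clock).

1 March 2026 is a Sunday, so the first Sunday is March 1 and the third is March 15.
1 November 2026 is a Sunday, so the first Sunday is November 1 and the third is November 15.
At the standard offset (UTC+02:30), 04:00 UTC + 2h30m = 06:30 Othide Station standard time.
The standard-time date in Othide Station, 5 June 2026, falls between 15 March and 15 November, so daylight saving is in effect and Othide Station is at UTC+03:30.
04:00 UTC + 3h30m = 07:30 local.

07:30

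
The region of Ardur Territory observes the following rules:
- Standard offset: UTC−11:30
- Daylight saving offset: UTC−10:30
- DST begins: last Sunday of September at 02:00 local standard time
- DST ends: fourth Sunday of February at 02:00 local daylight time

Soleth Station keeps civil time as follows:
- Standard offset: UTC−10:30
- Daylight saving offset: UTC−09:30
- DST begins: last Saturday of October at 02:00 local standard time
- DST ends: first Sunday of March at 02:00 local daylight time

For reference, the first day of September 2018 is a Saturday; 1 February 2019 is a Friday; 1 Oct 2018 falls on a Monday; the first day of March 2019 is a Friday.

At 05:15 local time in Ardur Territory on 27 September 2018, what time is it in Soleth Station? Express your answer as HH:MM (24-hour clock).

1 September 2018 is a Saturday, so Sundays fall on 2, 9, 16, 23, 30; the last is September 30.
1 February 2019 is a Friday, so the first Sunday is February 3 and the fourth is February 24.
27 September 2018 is outside the daylight-saving period (30 September 2018 – 24 February 2019), so Ardur Territory is on standard time, UTC−11:30.
05:15 Ardur Territory + 11h30m = 16:45 UTC.
1 October 2018 is a Monday, so Saturdays fall on 6, 13, 20, 27; the last is October 27.
1 March 2019 is a Friday, so the first Sunday is March 3.
At the standard offset (UTC−10:30), 16:45 UTC − 10h30m = 06:15 Soleth Station standard time.
Daylight saving runs 27 October 2018 – 3 March 2019; the standard-time date in Soleth Station, 27 September 2018, is outside that window, so Soleth Station is on standard time at UTC−10:30.
16:45 UTC − 10h30m = 06:15 Soleth Station.

06:15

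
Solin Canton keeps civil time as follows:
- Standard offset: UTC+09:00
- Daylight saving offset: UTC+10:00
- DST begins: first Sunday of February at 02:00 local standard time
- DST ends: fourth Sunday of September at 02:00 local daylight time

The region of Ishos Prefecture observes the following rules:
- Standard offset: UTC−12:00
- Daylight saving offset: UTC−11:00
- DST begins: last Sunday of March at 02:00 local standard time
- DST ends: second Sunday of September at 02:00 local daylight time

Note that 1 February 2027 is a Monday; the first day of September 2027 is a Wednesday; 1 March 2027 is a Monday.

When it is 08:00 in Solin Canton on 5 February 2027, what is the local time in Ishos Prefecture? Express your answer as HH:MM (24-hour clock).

11:00

1 February 2027 is a Monday, so the first Sunday is February 7.
1 September 2027 is a Wednesday, so the first Sunday is September 5 and the fourth is September 26.
5 February 2027 is outside the daylight-saving period (7 February – 26 September), so Solin Canton is on standard time, UTC+09:00.
08:00 Solin Canton − 9h = 23:00 UTC (rolling into the previous day, 4 February 2027).
1 March 2027 is a Monday, so Sundays fall on 7, 14, 21, 28; the last is March 28.
1 September 2027 is a Wednesday, so the first Sunday is September 5 and the second is September 12.
At the standard offset (UTC−12:00), 23:00 UTC − 12h = 11:00 Ishos Prefecture standard time.
The standard-time date in Ishos Prefecture, 4 February 2027, does not fall between 28 March and 12 September, so daylight saving is not in effect and Ishos Prefecture is at UTC−12:00.
23:00 UTC − 12h = 11:00 Ishos Prefecture.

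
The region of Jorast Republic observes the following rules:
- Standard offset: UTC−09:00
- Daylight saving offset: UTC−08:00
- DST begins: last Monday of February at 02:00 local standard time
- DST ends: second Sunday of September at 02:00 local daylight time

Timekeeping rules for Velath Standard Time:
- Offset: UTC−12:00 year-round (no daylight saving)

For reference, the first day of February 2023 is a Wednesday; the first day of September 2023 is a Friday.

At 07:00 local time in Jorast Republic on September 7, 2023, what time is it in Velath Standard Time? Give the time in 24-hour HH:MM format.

03:00

1 February 2023 is a Wednesday, so Mondays fall on 6, 13, 20, 27; the last is February 27.
1 September 2023 is a Friday, so the first Sunday is September 3 and the second is September 10.
September 7, 2023 lies within the daylight-saving period (27 February – 10 September), so Jorast Republic is on daylight time, UTC−08:00.
07:00 Jorast Republic + 8h = 15:00 UTC.
Velath Standard Time has no daylight saving, so its offset is UTC−12:00 year-round.
15:00 UTC − 12h = 03:00 Velath Standard Time.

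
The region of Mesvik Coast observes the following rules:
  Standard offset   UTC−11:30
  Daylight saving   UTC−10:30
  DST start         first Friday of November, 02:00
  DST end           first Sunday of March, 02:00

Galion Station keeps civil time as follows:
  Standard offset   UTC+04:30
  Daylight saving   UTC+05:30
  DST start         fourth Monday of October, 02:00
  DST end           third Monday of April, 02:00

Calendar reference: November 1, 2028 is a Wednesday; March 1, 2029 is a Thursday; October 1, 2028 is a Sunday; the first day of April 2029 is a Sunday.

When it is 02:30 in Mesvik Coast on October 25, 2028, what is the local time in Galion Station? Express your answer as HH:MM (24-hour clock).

1 November 2028 is a Wednesday, so the first Friday is November 3.
1 March 2029 is a Thursday, so the first Sunday is March 4.
Daylight saving runs 3 November 2028 – 4 March 2029; October 25, 2028 is outside that window, so Mesvik Coast is on standard time at UTC−11:30.
02:30 Mesvik Coast + 11h30m = 14:00 UTC.
1 October 2028 is a Sunday, so the first Monday is October 2 and the fourth is October 23.
1 April 2029 is a Sunday, so the first Monday is April 2 and the third is April 16.
At the standard offset (UTC+04:30), 14:00 UTC + 4h30m = 18:30 Galion Station standard time.
Daylight saving runs 23 October 2028 – 16 April 2029; the standard-time date in Galion Station, October 25, 2028, is inside that window, so Galion Station is at UTC+05:30.
14:00 UTC + 5h30m = 19:30 Galion Station.

19:30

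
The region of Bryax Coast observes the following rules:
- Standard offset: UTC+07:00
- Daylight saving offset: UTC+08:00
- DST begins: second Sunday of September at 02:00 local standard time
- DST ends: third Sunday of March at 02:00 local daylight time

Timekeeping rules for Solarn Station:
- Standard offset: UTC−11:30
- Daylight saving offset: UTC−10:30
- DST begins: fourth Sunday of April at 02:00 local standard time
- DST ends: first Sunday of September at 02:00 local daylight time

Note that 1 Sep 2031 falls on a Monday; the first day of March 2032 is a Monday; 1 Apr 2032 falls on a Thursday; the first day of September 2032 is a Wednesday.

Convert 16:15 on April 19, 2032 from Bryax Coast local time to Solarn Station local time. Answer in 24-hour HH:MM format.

21:45

1 September 2031 is a Monday, so the first Sunday is September 7 and the second is September 14.
1 March 2032 is a Monday, so the first Sunday is March 7 and the third is March 21.
Daylight saving runs 14 September 2031 – 21 March 2032; April 19, 2032 is outside that window, so Bryax Coast is on standard time at UTC+07:00.
16:15 Bryax Coast − 7h = 09:15 UTC.
1 April 2032 is a Thursday, so the first Sunday is April 4 and the fourth is April 25.
1 September 2032 is a Wednesday, so the first Sunday is September 5.
At the standard offset (UTC−11:30), 09:15 UTC − 11h30m = 21:45 Solarn Station standard time (rolling into the previous day, 18 April 2032).
The standard-time date in Solarn Station, April 18, 2032, is outside the daylight-saving period (25 April – 5 September), so Solarn Station is on standard time, UTC−11:30.
09:15 UTC − 11h30m = 21:45 Solarn Station (rolling into the previous day, 18 April 2032).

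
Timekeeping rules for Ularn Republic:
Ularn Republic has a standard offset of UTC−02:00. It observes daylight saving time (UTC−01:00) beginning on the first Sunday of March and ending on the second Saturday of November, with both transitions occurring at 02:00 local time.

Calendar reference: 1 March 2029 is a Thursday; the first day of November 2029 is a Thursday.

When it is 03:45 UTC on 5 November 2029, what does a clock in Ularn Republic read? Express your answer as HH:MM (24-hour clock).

02:45

1 March 2029 is a Thursday, so the first Sunday is March 4.
1 November 2029 is a Thursday, so the first Saturday is November 3 and the second is November 10.
At the standard offset (UTC−02:00), 03:45 UTC − 2h = 01:45 Ularn Republic standard time.
The standard-time date in Ularn Republic, 5 November 2029, falls between 4 March and 10 November, so daylight saving is in effect and Ularn Republic is at UTC−01:00.
03:45 UTC − 1h = 02:45 local.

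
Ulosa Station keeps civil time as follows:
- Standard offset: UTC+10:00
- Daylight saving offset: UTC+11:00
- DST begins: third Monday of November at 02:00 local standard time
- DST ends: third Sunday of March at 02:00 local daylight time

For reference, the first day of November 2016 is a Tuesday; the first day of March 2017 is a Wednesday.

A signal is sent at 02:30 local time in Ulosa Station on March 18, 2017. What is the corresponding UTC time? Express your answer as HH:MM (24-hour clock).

1 November 2016 is a Tuesday, so the first Monday is November 7 and the third is November 21.
1 March 2017 is a Wednesday, so the first Sunday is March 5 and the third is March 19.
March 18, 2017 lies within the daylight-saving period (21 November 2016 – 19 March 2017), so Ulosa Station is on daylight time, UTC+11:00.
02:30 local − 11h = 15:30 UTC (rolling into the previous day, 17 March 2017).

15:30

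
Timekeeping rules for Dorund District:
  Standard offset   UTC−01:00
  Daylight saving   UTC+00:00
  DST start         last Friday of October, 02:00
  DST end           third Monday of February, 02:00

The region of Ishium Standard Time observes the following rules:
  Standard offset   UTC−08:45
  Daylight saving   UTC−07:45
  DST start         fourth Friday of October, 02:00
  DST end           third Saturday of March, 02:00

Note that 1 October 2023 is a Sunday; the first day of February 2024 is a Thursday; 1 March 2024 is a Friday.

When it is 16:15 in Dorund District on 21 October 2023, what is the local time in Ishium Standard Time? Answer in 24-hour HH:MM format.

1 October 2023 is a Sunday, so Fridays fall on 6, 13, 20, 27; the last is October 27.
1 February 2024 is a Thursday, so the first Monday is February 5 and the third is February 19.
Daylight saving runs 27 October 2023 – 19 February 2024; 21 October 2023 is outside that window, so Dorund District is on standard time at UTC−01:00.
16:15 Dorund District + 1h = 17:15 UTC.
1 October 2023 is a Sunday, so the first Friday is October 6 and the fourth is October 27.
1 March 2024 is a Friday, so the first Saturday is March 2 and the third is March 16.
At the standard offset (UTC−08:45), 17:15 UTC − 8h45m = 08:30 Ishium Standard Time standard time.
The standard-time date in Ishium Standard Time, 21 October 2023, is outside the daylight-saving period (27 October 2023 – 16 March 2024), so Ishium Standard Time is on standard time, UTC−08:45.
17:15 UTC − 8h45m = 08:30 Ishium Standard Time.

08:30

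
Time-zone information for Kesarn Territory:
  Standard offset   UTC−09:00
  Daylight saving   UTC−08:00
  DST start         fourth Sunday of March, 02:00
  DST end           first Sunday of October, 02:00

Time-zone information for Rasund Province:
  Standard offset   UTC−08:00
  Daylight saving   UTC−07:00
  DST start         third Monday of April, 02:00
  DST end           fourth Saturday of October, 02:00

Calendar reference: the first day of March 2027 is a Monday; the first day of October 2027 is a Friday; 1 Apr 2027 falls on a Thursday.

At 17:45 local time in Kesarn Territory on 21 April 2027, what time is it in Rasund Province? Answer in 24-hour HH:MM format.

1 March 2027 is a Monday, so the first Sunday is March 7 and the fourth is March 28.
1 October 2027 is a Friday, so the first Sunday is October 3.
21 April 2027 lies within the daylight-saving period (28 March – 3 October), so Kesarn Territory is on daylight time, UTC−08:00.
17:45 Kesarn Territory + 8h = 01:45 UTC (rolling into the next day, 22 April 2027).
1 April 2027 is a Thursday, so the first Monday is April 5 and the third is April 19.
1 October 2027 is a Friday, so the first Saturday is October 2 and the fourth is October 23.
At the standard offset (UTC−08:00), 01:45 UTC − 8h = 17:45 Rasund Province standard time (rolling into the previous day, 21 April 2027).
Daylight saving runs 19 April – 23 October; the standard-time date in Rasund Province, 21 April 2027, is inside that window, so Rasund Province is at UTC−07:00.
01:45 UTC − 7h = 18:45 Rasund Province (rolling into the previous day, 21 April 2027).

18:45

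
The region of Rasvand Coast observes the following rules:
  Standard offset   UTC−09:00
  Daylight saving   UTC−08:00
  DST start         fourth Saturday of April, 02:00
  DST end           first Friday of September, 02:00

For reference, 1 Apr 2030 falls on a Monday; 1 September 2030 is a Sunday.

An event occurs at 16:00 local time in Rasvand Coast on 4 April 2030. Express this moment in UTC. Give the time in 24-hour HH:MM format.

1 April 2030 is a Monday, so the first Saturday is April 6 and the fourth is April 27.
1 September 2030 is a Sunday, so the first Friday is September 6.
4 April 2030 does not fall between 27 April and 6 September, so daylight saving is not in effect and Rasvand Coast is at UTC−09:00.
16:00 local + 9h = 01:00 UTC (rolling into the next day, 5 April 2030).

01:00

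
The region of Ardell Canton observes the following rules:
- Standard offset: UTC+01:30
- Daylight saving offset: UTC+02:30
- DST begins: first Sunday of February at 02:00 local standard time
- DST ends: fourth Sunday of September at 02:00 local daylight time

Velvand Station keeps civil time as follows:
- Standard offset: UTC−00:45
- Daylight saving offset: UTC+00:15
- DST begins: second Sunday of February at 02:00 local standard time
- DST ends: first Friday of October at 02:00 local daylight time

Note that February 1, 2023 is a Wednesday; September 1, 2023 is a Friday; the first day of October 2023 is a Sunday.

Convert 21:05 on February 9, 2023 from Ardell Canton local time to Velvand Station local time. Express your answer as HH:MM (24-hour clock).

1 February 2023 is a Wednesday, so the first Sunday is February 5.
1 September 2023 is a Friday, so the first Sunday is September 3 and the fourth is September 24.
February 9, 2023 lies within the daylight-saving period (5 February – 24 September), so Ardell Canton is on daylight time, UTC+02:30.
21:05 Ardell Canton − 2h30m = 18:35 UTC.
1 February 2023 is a Wednesday, so the first Sunday is February 5 and the second is February 12.
1 October 2023 is a Sunday, so the first Friday is October 6.
At the standard offset (UTC−00:45), 18:35 UTC − 0h45m = 17:50 Velvand Station standard time.
Daylight saving runs 12 February – 6 October; the standard-time date in Velvand Station, February 9, 2023, is outside that window, so Velvand Station is on standard time at UTC−00:45.
18:35 UTC − 0h45m = 17:50 Velvand Station.

17:50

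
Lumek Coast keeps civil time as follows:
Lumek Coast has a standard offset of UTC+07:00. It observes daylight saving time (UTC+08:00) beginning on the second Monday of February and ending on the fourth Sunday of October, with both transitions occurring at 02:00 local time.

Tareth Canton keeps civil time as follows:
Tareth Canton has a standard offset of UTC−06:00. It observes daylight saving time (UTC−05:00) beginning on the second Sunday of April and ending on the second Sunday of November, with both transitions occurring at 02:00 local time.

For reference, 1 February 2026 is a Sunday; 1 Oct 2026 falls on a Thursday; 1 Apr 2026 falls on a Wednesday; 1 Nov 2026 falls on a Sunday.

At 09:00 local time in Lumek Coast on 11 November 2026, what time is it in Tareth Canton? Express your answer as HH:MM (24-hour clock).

1 February 2026 is a Sunday, so the first Monday is February 2 and the second is February 9.
1 October 2026 is a Thursday, so the first Sunday is October 4 and the fourth is October 25.
11 November 2026 is outside the daylight-saving period (9 February – 25 October), so Lumek Coast is on standard time, UTC+07:00.
09:00 Lumek Coast − 7h = 02:00 UTC.
1 April 2026 is a Wednesday, so the first Sunday is April 5 and the second is April 12.
1 November 2026 is a Sunday, so the first Sunday is November 1 and the second is November 8.
At the standard offset (UTC−06:00), 02:00 UTC − 6h = 20:00 Tareth Canton standard time (rolling into the previous day, 10 November 2026).
Daylight saving runs 12 April – 8 November; the standard-time date in Tareth Canton, 10 November 2026, is outside that window, so Tareth Canton is on standard time at UTC−06:00.
02:00 UTC − 6h = 20:00 Tareth Canton (rolling into the previous day, 10 November 2026).

20:00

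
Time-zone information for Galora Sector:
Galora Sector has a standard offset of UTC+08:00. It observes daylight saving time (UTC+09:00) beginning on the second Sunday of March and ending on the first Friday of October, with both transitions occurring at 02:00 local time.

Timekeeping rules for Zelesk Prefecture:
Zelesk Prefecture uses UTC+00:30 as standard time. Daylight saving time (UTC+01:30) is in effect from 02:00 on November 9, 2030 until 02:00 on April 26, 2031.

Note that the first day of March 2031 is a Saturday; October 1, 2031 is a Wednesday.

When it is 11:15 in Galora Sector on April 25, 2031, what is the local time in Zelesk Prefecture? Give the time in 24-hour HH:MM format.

1 March 2031 is a Saturday, so the first Sunday is March 2 and the second is March 9.
1 October 2031 is a Wednesday, so the first Friday is October 3.
April 25, 2031 lies within the daylight-saving period (9 March – 3 October), so Galora Sector is on daylight time, UTC+09:00.
11:15 Galora Sector − 9h = 02:15 UTC.
At the standard offset (UTC+00:30), 02:15 UTC + 0h30m = 02:45 Zelesk Prefecture standard time.
The standard-time date in Zelesk Prefecture, April 25, 2031, falls between 9 November 2030 and 26 April 2031, so daylight saving is in effect and Zelesk Prefecture is at UTC+01:30.
02:15 UTC + 1h30m = 03:45 Zelesk Prefecture.

03:45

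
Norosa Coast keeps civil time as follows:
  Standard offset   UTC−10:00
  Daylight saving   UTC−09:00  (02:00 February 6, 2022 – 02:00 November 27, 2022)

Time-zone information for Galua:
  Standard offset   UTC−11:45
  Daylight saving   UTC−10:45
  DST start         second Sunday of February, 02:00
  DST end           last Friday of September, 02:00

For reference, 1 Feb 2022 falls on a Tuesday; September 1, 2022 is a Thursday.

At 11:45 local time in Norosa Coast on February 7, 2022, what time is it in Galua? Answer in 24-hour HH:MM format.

09:00

February 7, 2022 falls between 6 February and 27 November, so daylight saving is in effect and Norosa Coast is at UTC−09:00.
11:45 Norosa Coast + 9h = 20:45 UTC.
1 February 2022 is a Tuesday, so the first Sunday is February 6 and the second is February 13.
1 September 2022 is a Thursday, so Fridays fall on 2, 9, 16, 23, 30; the last is September 30.
At the standard offset (UTC−11:45), 20:45 UTC − 11h45m = 09:00 Galua standard time.
Daylight saving runs 13 February – 30 September; the standard-time date in Galua, February 7, 2022, is outside that window, so Galua is on standard time at UTC−11:45.
20:45 UTC − 11h45m = 09:00 Galua.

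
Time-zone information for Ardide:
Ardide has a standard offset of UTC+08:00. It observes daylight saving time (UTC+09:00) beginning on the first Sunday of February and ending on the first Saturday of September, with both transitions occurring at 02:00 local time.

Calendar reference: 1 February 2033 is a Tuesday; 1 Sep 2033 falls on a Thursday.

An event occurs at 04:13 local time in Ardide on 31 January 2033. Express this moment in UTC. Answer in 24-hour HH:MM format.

20:13

1 February 2033 is a Tuesday, so the first Sunday is February 6.
1 September 2033 is a Thursday, so the first Saturday is September 3.
31 January 2033 does not fall between 6 February and 3 September, so daylight saving is not in effect and Ardide is at UTC+08:00.
04:13 local − 8h = 20:13 UTC (rolling into the previous day, 30 January 2033).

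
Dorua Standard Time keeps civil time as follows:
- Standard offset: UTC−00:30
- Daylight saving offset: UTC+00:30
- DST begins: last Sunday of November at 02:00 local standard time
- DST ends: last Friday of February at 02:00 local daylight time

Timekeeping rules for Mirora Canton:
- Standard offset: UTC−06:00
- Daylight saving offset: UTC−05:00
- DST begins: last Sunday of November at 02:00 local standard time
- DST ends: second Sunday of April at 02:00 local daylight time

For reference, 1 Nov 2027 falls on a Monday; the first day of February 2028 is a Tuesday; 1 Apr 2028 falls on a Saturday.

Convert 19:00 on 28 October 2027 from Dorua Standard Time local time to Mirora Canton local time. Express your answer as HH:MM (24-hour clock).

1 November 2027 is a Monday, so Sundays fall on 7, 14, 21, 28; the last is November 28.
1 February 2028 is a Tuesday, so Fridays fall on 4, 11, 18, 25; the last is February 25.
28 October 2027 does not fall between 28 November 2027 and 25 February 2028, so daylight saving is not in effect and Dorua Standard Time is at UTC−00:30.
19:00 Dorua Standard Time + 0h30m = 19:30 UTC.
1 November 2027 is a Monday, so Sundays fall on 7, 14, 21, 28; the last is November 28.
1 April 2028 is a Saturday, so the first Sunday is April 2 and the second is April 9.
At the standard offset (UTC−06:00), 19:30 UTC − 6h = 13:30 Mirora Canton standard time.
The standard-time date in Mirora Canton, 28 October 2027, does not fall between 28 November 2027 and 9 April 2028, so daylight saving is not in effect and Mirora Canton is at UTC−06:00.
19:30 UTC − 6h = 13:30 Mirora Canton.

13:30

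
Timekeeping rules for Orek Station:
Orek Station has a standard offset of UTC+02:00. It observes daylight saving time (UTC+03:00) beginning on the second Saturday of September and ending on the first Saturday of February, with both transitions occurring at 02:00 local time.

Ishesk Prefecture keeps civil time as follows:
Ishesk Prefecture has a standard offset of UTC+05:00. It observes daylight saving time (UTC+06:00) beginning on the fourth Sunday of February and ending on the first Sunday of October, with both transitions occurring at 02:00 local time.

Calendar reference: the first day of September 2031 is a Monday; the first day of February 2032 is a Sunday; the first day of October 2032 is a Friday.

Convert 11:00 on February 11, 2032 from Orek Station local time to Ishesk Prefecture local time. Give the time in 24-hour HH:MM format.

1 September 2031 is a Monday, so the first Saturday is September 6 and the second is September 13.
1 February 2032 is a Sunday, so the first Saturday is February 7.
February 11, 2032 does not fall between 13 September 2031 and 7 February 2032, so daylight saving is not in effect and Orek Station is at UTC+02:00.
11:00 Orek Station − 2h = 09:00 UTC.
1 February 2032 is a Sunday, so the first Sunday is February 1 and the fourth is February 22.
1 October 2032 is a Friday, so the first Sunday is October 3.
At the standard offset (UTC+05:00), 09:00 UTC + 5h = 14:00 Ishesk Prefecture standard time.
The standard-time date in Ishesk Prefecture, February 11, 2032, is outside the daylight-saving period (22 February – 3 October), so Ishesk Prefecture is on standard time, UTC+05:00.
09:00 UTC + 5h = 14:00 Ishesk Prefecture.

14:00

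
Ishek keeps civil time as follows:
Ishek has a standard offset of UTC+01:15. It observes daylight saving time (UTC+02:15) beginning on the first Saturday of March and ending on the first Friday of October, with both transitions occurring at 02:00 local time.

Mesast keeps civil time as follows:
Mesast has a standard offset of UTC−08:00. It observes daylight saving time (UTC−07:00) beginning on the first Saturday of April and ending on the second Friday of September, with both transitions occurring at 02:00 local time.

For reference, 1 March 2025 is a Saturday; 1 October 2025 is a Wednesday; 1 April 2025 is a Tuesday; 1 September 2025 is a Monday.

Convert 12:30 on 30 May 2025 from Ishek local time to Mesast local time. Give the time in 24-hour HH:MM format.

1 March 2025 is a Saturday, so the first Saturday is March 1.
1 October 2025 is a Wednesday, so the first Friday is October 3.
30 May 2025 lies within the daylight-saving period (1 March – 3 October), so Ishek is on daylight time, UTC+02:15.
12:30 Ishek − 2h15m = 10:15 UTC.
1 April 2025 is a Tuesday, so the first Saturday is April 5.
1 September 2025 is a Monday, so the first Friday is September 5 and the second is September 12.
At the standard offset (UTC−08:00), 10:15 UTC − 8h = 02:15 Mesast standard time.
Daylight saving runs 5 April – 12 September; the standard-time date in Mesast, 30 May 2025, is inside that window, so Mesast is at UTC−07:00.
10:15 UTC − 7h = 03:15 Mesast.

03:15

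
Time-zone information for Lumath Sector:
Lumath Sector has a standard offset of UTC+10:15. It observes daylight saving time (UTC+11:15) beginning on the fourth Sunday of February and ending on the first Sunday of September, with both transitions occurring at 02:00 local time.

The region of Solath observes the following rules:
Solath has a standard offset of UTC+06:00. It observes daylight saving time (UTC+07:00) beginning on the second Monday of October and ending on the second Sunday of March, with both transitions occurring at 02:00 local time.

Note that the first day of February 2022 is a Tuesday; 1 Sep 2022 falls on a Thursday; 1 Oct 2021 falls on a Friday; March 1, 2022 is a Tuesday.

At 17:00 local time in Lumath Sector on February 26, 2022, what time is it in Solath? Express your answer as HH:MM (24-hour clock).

1 February 2022 is a Tuesday, so the first Sunday is February 6 and the fourth is February 27.
1 September 2022 is a Thursday, so the first Sunday is September 4.
February 26, 2022 is outside the daylight-saving period (27 February – 4 September), so Lumath Sector is on standard time, UTC+10:15.
17:00 Lumath Sector − 10h15m = 06:45 UTC.
1 October 2021 is a Friday, so the first Monday is October 4 and the second is October 11.
1 March 2022 is a Tuesday, so the first Sunday is March 6 and the second is March 13.
At the standard offset (UTC+06:00), 06:45 UTC + 6h = 12:45 Solath standard time.
The standard-time date in Solath, February 26, 2022, falls between 11 October 2021 and 13 March 2022, so daylight saving is in effect and Solath is at UTC+07:00.
06:45 UTC + 7h = 13:45 Solath.

13:45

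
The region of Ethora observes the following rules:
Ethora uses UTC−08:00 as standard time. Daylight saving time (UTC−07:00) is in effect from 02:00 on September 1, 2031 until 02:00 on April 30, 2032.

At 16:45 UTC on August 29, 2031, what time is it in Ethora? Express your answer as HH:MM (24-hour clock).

08:45

At the standard offset (UTC−08:00), 16:45 UTC − 8h = 08:45 Ethora standard time.
The standard-time date in Ethora, August 29, 2031, is outside the daylight-saving period (1 September 2031 – 30 April 2032), so Ethora is on standard time, UTC−08:00.
16:45 UTC − 8h = 08:45 local.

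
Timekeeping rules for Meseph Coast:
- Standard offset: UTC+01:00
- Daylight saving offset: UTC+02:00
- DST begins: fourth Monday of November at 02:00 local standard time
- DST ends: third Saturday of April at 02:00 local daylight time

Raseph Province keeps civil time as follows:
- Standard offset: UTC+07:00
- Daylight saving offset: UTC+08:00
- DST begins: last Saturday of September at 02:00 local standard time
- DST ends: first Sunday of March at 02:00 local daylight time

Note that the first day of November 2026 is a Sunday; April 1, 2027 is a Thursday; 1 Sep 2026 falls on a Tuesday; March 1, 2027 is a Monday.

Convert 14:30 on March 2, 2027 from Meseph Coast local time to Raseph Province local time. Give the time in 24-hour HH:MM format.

1 November 2026 is a Sunday, so the first Monday is November 2 and the fourth is November 23.
1 April 2027 is a Thursday, so the first Saturday is April 3 and the third is April 17.
March 2, 2027 lies within the daylight-saving period (23 November 2026 – 17 April 2027), so Meseph Coast is on daylight time, UTC+02:00.
14:30 Meseph Coast − 2h = 12:30 UTC.
1 September 2026 is a Tuesday, so Saturdays fall on 5, 12, 19, 26; the last is September 26.
1 March 2027 is a Monday, so the first Sunday is March 7.
At the standard offset (UTC+07:00), 12:30 UTC + 7h = 19:30 Raseph Province standard time.
Daylight saving runs 26 September 2026 – 7 March 2027; the standard-time date in Raseph Province, March 2, 2027, is inside that window, so Raseph Province is at UTC+08:00.
12:30 UTC + 8h = 20:30 Raseph Province.

20:30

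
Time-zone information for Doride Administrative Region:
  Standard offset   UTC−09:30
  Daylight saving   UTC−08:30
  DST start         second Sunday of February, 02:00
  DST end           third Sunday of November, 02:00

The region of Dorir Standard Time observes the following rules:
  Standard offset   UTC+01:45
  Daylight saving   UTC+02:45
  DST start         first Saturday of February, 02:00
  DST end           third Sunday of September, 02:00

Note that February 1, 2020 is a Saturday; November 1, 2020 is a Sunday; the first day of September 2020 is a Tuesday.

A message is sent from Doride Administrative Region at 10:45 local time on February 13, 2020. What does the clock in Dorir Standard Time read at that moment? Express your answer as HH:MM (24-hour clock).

1 February 2020 is a Saturday, so the first Sunday is February 2 and the second is February 9.
1 November 2020 is a Sunday, so the first Sunday is November 1 and the third is November 15.
February 13, 2020 falls between 9 February and 15 November, so daylight saving is in effect and Doride Administrative Region is at UTC−08:30.
10:45 Doride Administrative Region + 8h30m = 19:15 UTC.
1 February 2020 is a Saturday, so the first Saturday is February 1.
1 September 2020 is a Tuesday, so the first Sunday is September 6 and the third is September 20.
At the standard offset (UTC+01:45), 19:15 UTC + 1h45m = 21:00 Dorir Standard Time standard time.
The standard-time date in Dorir Standard Time, February 13, 2020, falls between 1 February and 20 September, so daylight saving is in effect and Dorir Standard Time is at UTC+02:45.
19:15 UTC + 2h45m = 22:00 Dorir Standard Time.

22:00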